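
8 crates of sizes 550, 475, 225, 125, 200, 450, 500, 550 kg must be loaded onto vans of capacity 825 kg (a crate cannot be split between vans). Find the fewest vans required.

Total = 550 + 550 + 500 + 475 + 450 + 225 + 200 + 125 = 3075 kg.
Lower bound: ⌈3075/825⌉ = 4 vans.
Also, 5 crates each exceed 825/2 kg, and no two of those can share a van, so at least 5 vans are needed.
A packing using 5 vans:
  van 1: 550 + 225 = 775
  van 2: 550 + 200 = 750
  van 3: 500 + 125 = 625
  van 4: 475 = 475
  van 5: 450 = 450
This matches the lower bound, so 5 is optimal.

5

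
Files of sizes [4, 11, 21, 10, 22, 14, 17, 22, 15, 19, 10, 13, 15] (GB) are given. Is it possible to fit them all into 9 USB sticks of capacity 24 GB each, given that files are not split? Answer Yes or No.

Total = 193 GB; ⌈193/24⌉ = 9.
The bound of 9 does not rule out 9, but exhaustive search shows no assignment into 9 USB sticks of capacity 24 GB exists — the minimum is 10.

No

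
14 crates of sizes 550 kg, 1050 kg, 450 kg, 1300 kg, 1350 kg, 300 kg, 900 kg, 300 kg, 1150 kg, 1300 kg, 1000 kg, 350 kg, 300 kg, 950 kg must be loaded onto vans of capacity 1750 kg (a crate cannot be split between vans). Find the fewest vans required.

Total = 1350 + 1300 + 1300 + 1150 + 1050 + 1000 + 950 + 900 + 550 + 450 + 350 + 300 + 300 + 300 = 11250 kg.
Lower bound: ⌈11250/1750⌉ = 7 vans.
Also, 8 crates each exceed 875 kg, and no two of those can share a van, so at least 8 vans are needed.
A packing using 8 vans:
  van 1: 1350 + 350 = 1700
  van 2: 1300 + 450 = 1750
  van 3: 1300 + 300 = 1600
  van 4: 1150 + 550 = 1700
  van 5: 1050 + 300 + 300 = 1650
  van 6: 1000 = 1000
  van 7: 950 = 950
  van 8: 900 = 900
This matches the lower bound, so 8 is optimal.

8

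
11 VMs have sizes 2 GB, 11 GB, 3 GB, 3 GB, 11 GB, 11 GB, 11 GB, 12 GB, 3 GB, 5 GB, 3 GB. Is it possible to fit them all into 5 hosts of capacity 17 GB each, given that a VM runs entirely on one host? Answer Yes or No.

A valid assignment using 5 hosts:
  host 1: 12 + 5 = 17
  host 2: 11 + 3 + 3 = 17
  host 3: 11 + 3 + 3 = 17
  host 4: 11 + 2 = 13
  host 5: 11 = 11
Every load is within 17 GB, so 5 hosts suffice.

Yes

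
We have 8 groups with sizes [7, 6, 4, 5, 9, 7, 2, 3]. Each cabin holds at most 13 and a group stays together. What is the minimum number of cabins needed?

4

Total = 9 + 7 + 7 + 6 + 5 + 4 + 3 + 2 = 43.
Lower bound: ⌈43/13⌉ = 4 cabins.
A packing using 4 cabins:
  cabin 1: 9 + 4 = 13
  cabin 2: 7 + 6 = 13
  cabin 3: 7 + 5 = 12
  cabin 4: 3 + 2 = 5
This matches the lower bound, so 4 is optimal.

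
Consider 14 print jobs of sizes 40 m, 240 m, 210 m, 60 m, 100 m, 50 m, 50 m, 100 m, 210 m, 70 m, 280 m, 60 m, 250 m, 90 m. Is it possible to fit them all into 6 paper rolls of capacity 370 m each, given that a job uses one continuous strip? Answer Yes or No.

Yes

A valid assignment using 5 paper rolls:
  roll 1: 280 + 90 = 370
  roll 2: 250 + 100 = 350
  roll 3: 240 + 70 + 60 = 370
  roll 4: 210 + 100 + 60 = 370
  roll 5: 210 + 50 + 50 + 40 = 350
That uses only 5 ≤ 6, so 6 paper rolls are enough.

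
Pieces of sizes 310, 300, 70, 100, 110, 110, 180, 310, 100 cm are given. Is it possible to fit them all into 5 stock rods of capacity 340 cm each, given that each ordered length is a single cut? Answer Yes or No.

No

Total = 1590 cm; ⌈1590/340⌉ = 5.
The bound of 5 does not rule out 5, but exhaustive search shows no assignment into 5 stock rods of capacity 340 cm exists — the minimum is 6.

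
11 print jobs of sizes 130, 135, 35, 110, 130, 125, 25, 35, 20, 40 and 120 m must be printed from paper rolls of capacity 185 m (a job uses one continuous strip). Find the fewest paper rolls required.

6

Total = 135 + 130 + 130 + 125 + 120 + 110 + 40 + 35 + 35 + 25 + 20 = 905 m.
Lower bound: ⌈905/185⌉ = 5 paper rolls.
Also, 6 print jobs each exceed 185/2 m, and no two of those can share a roll, so at least 6 paper rolls are needed.
A packing using 6 paper rolls:
  roll 1: 135 + 40 = 175
  roll 2: 130 + 35 + 20 = 185
  roll 3: 130 + 35 = 165
  roll 4: 125 + 25 = 150
  roll 5: 120 = 120
  roll 6: 110 = 110
This matches the lower bound, so 6 is optimal.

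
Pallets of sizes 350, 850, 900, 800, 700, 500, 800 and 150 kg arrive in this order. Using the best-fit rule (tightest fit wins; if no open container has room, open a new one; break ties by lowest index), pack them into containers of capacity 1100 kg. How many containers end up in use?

6

  350 → container 1 (new)  [load 350/1100]
  850 → container 2 (new)  [load 850/1100]
  900 → container 3 (new)  [load 900/1100]
  800 → container 4 (new)  [load 800/1100]
  700 → container 1  [load 1050/1100]
  500 → container 5 (new)  [load 500/1100]
  800 → container 6 (new)  [load 800/1100]
  150 → container 3  [load 1050/1100]
6 containers opened.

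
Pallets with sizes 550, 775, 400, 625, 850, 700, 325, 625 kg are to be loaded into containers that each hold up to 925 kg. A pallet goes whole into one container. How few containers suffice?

7

Total = 850 + 775 + 700 + 625 + 625 + 550 + 400 + 325 = 4850 kg.
Lower bound: ⌈4850/925⌉ = 6 containers.
A packing using 7 containers:
  container 1: 850 = 850
  container 2: 775 = 775
  container 3: 700 = 700
  container 4: 625 = 625
  container 5: 625 = 625
  container 6: 550 + 325 = 875
  container 7: 400 = 400
No arrangement into 6 containers stays within capacity, so 7 is optimal.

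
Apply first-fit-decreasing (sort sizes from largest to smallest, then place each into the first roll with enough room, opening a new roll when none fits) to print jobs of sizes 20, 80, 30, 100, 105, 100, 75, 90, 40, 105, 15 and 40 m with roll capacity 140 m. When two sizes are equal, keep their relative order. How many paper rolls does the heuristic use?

7

Sorted descending: 105, 105, 100, 100, 90, 80, 75, 40, 40, 30, 20, 15.
  105 → roll 1 (new)  [load 105/140]
  105 → roll 2 (new)  [load 105/140]
  100 → roll 3 (new)  [load 100/140]
  100 → roll 4 (new)  [load 100/140]
  90 → roll 5 (new)  [load 90/140]
  80 → roll 6 (new)  [load 80/140]
  75 → roll 7 (new)  [load 75/140]
  40 → roll 3  [load 140/140]
  40 → roll 4  [load 140/140]
  30 → roll 1  [load 135/140]
  20 → roll 2  [load 125/140]
  15 → roll 2  [load 140/140]
7 paper rolls opened.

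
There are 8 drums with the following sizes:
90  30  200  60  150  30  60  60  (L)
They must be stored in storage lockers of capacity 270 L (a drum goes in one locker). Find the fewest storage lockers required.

3

Total = 200 + 150 + 90 + 60 + 60 + 60 + 30 + 30 = 680 L.
Lower bound: ⌈680/270⌉ = 3 storage lockers.
A packing using 3 storage lockers:
  locker 1: 200 + 60 = 260
  locker 2: 150 + 90 + 30 = 270
  locker 3: 60 + 60 + 30 = 150
This matches the lower bound, so 3 is optimal.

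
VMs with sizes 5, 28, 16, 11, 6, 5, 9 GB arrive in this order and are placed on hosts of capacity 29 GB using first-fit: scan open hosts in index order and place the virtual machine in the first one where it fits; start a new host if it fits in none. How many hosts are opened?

  5 → host 1 (new)  [load 5/29]
  28 → host 2 (new)  [load 28/29]
  16 → host 1  [load 21/29]
  11 → host 3 (new)  [load 11/29]
  6 → host 1  [load 27/29]
  5 → host 3  [load 16/29]
  9 → host 3  [load 25/29]
3 hosts opened.

3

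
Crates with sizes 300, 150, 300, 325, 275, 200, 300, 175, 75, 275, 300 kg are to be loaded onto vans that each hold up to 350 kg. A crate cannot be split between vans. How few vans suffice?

9

Total = 325 + 300 + 300 + 300 + 300 + 275 + 275 + 200 + 175 + 150 + 75 = 2675 kg.
Lower bound: ⌈2675/350⌉ = 8 vans.
A packing using 9 vans:
  van 1: 325 = 325
  van 2: 300 = 300
  van 3: 300 = 300
  van 4: 300 = 300
  van 5: 300 = 300
  van 6: 275 + 75 = 350
  van 7: 275 = 275
  van 8: 200 + 150 = 350
  van 9: 175 = 175
No arrangement into 8 vans stays within capacity, so 9 is optimal.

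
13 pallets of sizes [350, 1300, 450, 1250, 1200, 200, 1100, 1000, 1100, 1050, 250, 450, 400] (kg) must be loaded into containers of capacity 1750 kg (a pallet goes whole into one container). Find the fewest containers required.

7

Total = 1300 + 1250 + 1200 + 1100 + 1100 + 1050 + 1000 + 450 + 450 + 400 + 350 + 250 + 200 = 10100 kg.
Lower bound: ⌈10100/1750⌉ = 6 containers.
Also, 7 pallets each exceed 875 kg, and no two of those can share a container, so at least 7 containers are needed.
A packing using 7 containers:
  container 1: 1300 + 450 = 1750
  container 2: 1250 + 450 = 1700
  container 3: 1200 + 400 = 1600
  container 4: 1100 + 350 + 250 = 1700
  container 5: 1100 + 200 = 1300
  container 6: 1050 = 1050
  container 7: 1000 = 1000
This matches the lower bound, so 7 is optimal.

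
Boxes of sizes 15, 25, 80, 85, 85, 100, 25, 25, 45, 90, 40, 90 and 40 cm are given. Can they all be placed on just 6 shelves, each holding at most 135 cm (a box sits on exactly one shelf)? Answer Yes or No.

A valid assignment using 6 shelves:
  shelf 1: 100 + 25 = 125
  shelf 2: 90 + 45 = 135
  shelf 3: 90 + 40 = 130
  shelf 4: 85 + 40 = 125
  shelf 5: 85 + 25 + 25 = 135
  shelf 6: 80 + 15 = 95
Every load is within 135 cm, so 6 shelves suffice.

Yes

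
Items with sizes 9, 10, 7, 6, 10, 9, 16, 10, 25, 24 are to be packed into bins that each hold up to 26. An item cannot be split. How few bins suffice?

5

Total = 25 + 24 + 16 + 10 + 10 + 10 + 9 + 9 + 7 + 6 = 126.
Lower bound: ⌈126/26⌉ = 5 bins.
A packing using 5 bins:
  bin 1: 25 = 25
  bin 2: 24 = 24
  bin 3: 16 + 10 = 26
  bin 4: 10 + 10 + 6 = 26
  bin 5: 9 + 9 + 7 = 25
This matches the lower bound, so 5 is optimal.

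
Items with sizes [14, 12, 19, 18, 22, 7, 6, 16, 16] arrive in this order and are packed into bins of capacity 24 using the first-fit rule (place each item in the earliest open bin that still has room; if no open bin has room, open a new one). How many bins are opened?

7

  14 → bin 1 (new)  [load 14/24]
  12 → bin 2 (new)  [load 12/24]
  19 → bin 3 (new)  [load 19/24]
  18 → bin 4 (new)  [load 18/24]
  22 → bin 5 (new)  [load 22/24]
  7 → bin 1  [load 21/24]
  6 → bin 2  [load 18/24]
  16 → bin 6 (new)  [load 16/24]
  16 → bin 7 (new)  [load 16/24]
7 bins opened.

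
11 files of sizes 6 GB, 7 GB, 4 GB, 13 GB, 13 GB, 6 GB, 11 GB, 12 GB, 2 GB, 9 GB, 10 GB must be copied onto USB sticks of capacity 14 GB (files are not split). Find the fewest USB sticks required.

Total = 13 + 13 + 12 + 11 + 10 + 9 + 7 + 6 + 6 + 4 + 2 = 93 GB.
Lower bound: ⌈93/14⌉ = 7 USB sticks.
A packing using 8 USB sticks:
  USB stick 1: 13 = 13
  USB stick 2: 13 = 13
  USB stick 3: 12 + 2 = 14
  USB stick 4: 11 = 11
  USB stick 5: 10 + 4 = 14
  USB stick 6: 9 = 9
  USB stick 7: 7 + 6 = 13
  USB stick 8: 6 = 6
No arrangement into 7 USB sticks stays within capacity, so 8 is optimal.

8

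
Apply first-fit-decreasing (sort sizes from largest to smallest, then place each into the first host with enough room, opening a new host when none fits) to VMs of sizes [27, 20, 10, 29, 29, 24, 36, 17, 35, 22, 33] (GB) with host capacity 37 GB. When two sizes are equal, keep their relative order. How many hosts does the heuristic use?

Sorted descending: 36, 35, 33, 29, 29, 27, 24, 22, 20, 17, 10.
  36 → host 1 (new)  [load 36/37]
  35 → host 2 (new)  [load 35/37]
  33 → host 3 (new)  [load 33/37]
  29 → host 4 (new)  [load 29/37]
  29 → host 5 (new)  [load 29/37]
  27 → host 6 (new)  [load 27/37]
  24 → host 7 (new)  [load 24/37]
  22 → host 8 (new)  [load 22/37]
  20 → host 9 (new)  [load 20/37]
  17 → host 9  [load 37/37]
  10 → host 6  [load 37/37]
9 hosts opened.

9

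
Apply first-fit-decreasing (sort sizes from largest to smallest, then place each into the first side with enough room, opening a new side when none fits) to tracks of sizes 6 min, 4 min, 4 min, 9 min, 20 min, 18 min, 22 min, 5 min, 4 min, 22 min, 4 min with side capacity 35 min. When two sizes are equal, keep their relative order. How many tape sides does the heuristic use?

4

Sorted descending: 22, 22, 20, 18, 9, 6, 5, 4, 4, 4, 4.
  22 → side 1 (new)  [load 22/35]
  22 → side 2 (new)  [load 22/35]
  20 → side 3 (new)  [load 20/35]
  18 → side 4 (new)  [load 18/35]
  9 → side 1  [load 31/35]
  6 → side 2  [load 28/35]
  5 → side 2  [load 33/35]
  4 → side 1  [load 35/35]
  4 → side 3  [load 24/35]
  4 → side 3  [load 28/35]
  4 → side 3  [load 32/35]
4 tape sides opened.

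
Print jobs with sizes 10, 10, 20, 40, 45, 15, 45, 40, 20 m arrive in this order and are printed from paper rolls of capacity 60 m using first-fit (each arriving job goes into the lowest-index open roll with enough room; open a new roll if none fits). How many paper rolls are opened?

5

  10 → roll 1 (new)  [load 10/60]
  10 → roll 1  [load 20/60]
  20 → roll 1  [load 40/60]
  40 → roll 2 (new)  [load 40/60]
  45 → roll 3 (new)  [load 45/60]
  15 → roll 1  [load 55/60]
  45 → roll 4 (new)  [load 45/60]
  40 → roll 5 (new)  [load 40/60]
  20 → roll 2  [load 60/60]
5 paper rolls opened.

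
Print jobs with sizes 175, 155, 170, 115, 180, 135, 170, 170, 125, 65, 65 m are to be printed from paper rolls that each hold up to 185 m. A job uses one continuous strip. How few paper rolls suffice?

10

Total = 180 + 175 + 170 + 170 + 170 + 155 + 135 + 125 + 115 + 65 + 65 = 1525 m.
Lower bound: ⌈1525/185⌉ = 9 paper rolls.
A packing using 10 paper rolls:
  roll 1: 180 = 180
  roll 2: 175 = 175
  roll 3: 170 = 170
  roll 4: 170 = 170
  roll 5: 170 = 170
  roll 6: 155 = 155
  roll 7: 135 = 135
  roll 8: 125 = 125
  roll 9: 115 + 65 = 180
  roll 10: 65 = 65
No arrangement into 9 paper rolls stays within capacity, so 10 is optimal.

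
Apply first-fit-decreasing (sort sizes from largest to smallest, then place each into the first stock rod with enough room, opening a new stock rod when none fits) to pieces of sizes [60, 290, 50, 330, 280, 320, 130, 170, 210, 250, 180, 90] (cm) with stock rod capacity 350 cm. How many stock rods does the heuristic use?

Sorted descending: 330, 320, 290, 280, 250, 210, 180, 170, 130, 90, 60, 50.
  330 → stock rod 1 (new)  [load 330/350]
  320 → stock rod 2 (new)  [load 320/350]
  290 → stock rod 3 (new)  [load 290/350]
  280 → stock rod 4 (new)  [load 280/350]
  250 → stock rod 5 (new)  [load 250/350]
  210 → stock rod 6 (new)  [load 210/350]
  180 → stock rod 7 (new)  [load 180/350]
  170 → stock rod 7  [load 350/350]
  130 → stock rod 6  [load 340/350]
  90 → stock rod 5  [load 340/350]
  60 → stock rod 3  [load 350/350]
  50 → stock rod 4  [load 330/350]
7 stock rods opened.

7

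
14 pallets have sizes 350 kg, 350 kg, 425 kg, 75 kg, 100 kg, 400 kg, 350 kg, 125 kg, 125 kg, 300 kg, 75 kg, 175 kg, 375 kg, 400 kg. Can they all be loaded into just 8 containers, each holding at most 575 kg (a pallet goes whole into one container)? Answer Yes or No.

A valid assignment using 8 containers:
  container 1: 425 + 125 = 550
  container 2: 400 + 175 = 575
  container 3: 400 + 125 = 525
  container 4: 375 + 100 + 75 = 550
  container 5: 350 + 75 = 425
  container 6: 350 = 350
  container 7: 350 = 350
  container 8: 300 = 300
Every load is within 575 kg, so 8 containers suffice.

Yes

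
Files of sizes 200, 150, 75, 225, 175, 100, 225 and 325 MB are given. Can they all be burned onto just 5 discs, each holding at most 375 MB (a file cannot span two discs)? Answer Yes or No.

Yes

A valid assignment using 5 discs:
  disc 1: 325 = 325
  disc 2: 225 + 150 = 375
  disc 3: 225 + 100 = 325
  disc 4: 200 + 175 = 375
  disc 5: 75 = 75
Every load is within 375 MB, so 5 discs suffice.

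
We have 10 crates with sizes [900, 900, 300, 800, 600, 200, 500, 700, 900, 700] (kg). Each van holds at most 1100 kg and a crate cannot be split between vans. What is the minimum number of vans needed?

7

Total = 900 + 900 + 900 + 800 + 700 + 700 + 600 + 500 + 300 + 200 = 6500 kg.
Lower bound: ⌈6500/1100⌉ = 6 vans.
Also, 7 crates each exceed 550 kg, and no two of those can share a van, so at least 7 vans are needed.
A packing using 7 vans:
  van 1: 900 + 200 = 1100
  van 2: 900 = 900
  van 3: 900 = 900
  van 4: 800 + 300 = 1100
  van 5: 700 = 700
  van 6: 700 = 700
  van 7: 600 + 500 = 1100
This matches the lower bound, so 7 is optimal.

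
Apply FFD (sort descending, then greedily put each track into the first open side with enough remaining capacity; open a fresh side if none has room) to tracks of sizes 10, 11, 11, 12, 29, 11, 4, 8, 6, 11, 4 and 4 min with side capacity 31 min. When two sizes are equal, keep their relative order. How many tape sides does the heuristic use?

Sorted descending: 29, 12, 11, 11, 11, 11, 10, 8, 6, 4, 4, 4.
  29 → side 1 (new)  [load 29/31]
  12 → side 2 (new)  [load 12/31]
  11 → side 2  [load 23/31]
  11 → side 3 (new)  [load 11/31]
  11 → side 3  [load 22/31]
  11 → side 4 (new)  [load 11/31]
  10 → side 4  [load 21/31]
  8 → side 2  [load 31/31]
  6 → side 3  [load 28/31]
  4 → side 4  [load 25/31]
  4 → side 4  [load 29/31]
  4 → side 5 (new)  [load 4/31]
5 tape sides opened.

5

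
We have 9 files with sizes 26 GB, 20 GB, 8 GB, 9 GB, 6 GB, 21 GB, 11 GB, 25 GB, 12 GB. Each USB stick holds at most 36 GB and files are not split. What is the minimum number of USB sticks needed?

4

Total = 26 + 25 + 21 + 20 + 12 + 11 + 9 + 8 + 6 = 138 GB.
Lower bound: ⌈138/36⌉ = 4 USB sticks.
A packing using 4 USB sticks:
  USB stick 1: 26 + 9 = 35
  USB stick 2: 25 + 11 = 36
  USB stick 3: 21 + 12 = 33
  USB stick 4: 20 + 8 + 6 = 34
This matches the lower bound, so 4 is optimal.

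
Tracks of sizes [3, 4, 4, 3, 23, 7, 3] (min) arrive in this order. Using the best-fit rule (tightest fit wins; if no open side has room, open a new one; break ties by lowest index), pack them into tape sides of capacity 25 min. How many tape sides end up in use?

2

  3 → side 1 (new)  [load 3/25]
  4 → side 1  [load 7/25]
  4 → side 1  [load 11/25]
  3 → side 1  [load 14/25]
  23 → side 2 (new)  [load 23/25]
  7 → side 1  [load 21/25]
  3 → side 1  [load 24/25]
2 tape sides opened.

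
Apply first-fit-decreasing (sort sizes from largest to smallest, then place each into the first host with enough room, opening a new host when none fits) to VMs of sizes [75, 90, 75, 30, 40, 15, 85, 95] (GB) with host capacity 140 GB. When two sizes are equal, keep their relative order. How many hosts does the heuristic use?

Sorted descending: 95, 90, 85, 75, 75, 40, 30, 15.
  95 → host 1 (new)  [load 95/140]
  90 → host 2 (new)  [load 90/140]
  85 → host 3 (new)  [load 85/140]
  75 → host 4 (new)  [load 75/140]
  75 → host 5 (new)  [load 75/140]
  40 → host 1  [load 135/140]
  30 → host 2  [load 120/140]
  15 → host 2  [load 135/140]
5 hosts opened.

5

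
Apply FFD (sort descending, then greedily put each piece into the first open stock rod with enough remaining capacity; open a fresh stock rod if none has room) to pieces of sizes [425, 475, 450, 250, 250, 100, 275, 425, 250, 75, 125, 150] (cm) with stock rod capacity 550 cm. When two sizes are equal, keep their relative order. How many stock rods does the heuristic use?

Sorted descending: 475, 450, 425, 425, 275, 250, 250, 250, 150, 125, 100, 75.
  475 → stock rod 1 (new)  [load 475/550]
  450 → stock rod 2 (new)  [load 450/550]
  425 → stock rod 3 (new)  [load 425/550]
  425 → stock rod 4 (new)  [load 425/550]
  275 → stock rod 5 (new)  [load 275/550]
  250 → stock rod 5  [load 525/550]
  250 → stock rod 6 (new)  [load 250/550]
  250 → stock rod 6  [load 500/550]
  150 → stock rod 7 (new)  [load 150/550]
  125 → stock rod 3  [load 550/550]
  100 → stock rod 2  [load 550/550]
  75 → stock rod 1  [load 550/550]
7 stock rods opened.

7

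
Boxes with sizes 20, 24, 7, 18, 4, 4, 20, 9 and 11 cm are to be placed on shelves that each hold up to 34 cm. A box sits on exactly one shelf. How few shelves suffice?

4

Total = 24 + 20 + 20 + 18 + 11 + 9 + 7 + 4 + 4 = 117 cm.
Lower bound: ⌈117/34⌉ = 4 shelves.
A packing using 4 shelves:
  shelf 1: 24 + 9 = 33
  shelf 2: 20 + 11 = 31
  shelf 3: 20 + 7 + 4 = 31
  shelf 4: 18 + 4 = 22
This matches the lower bound, so 4 is optimal.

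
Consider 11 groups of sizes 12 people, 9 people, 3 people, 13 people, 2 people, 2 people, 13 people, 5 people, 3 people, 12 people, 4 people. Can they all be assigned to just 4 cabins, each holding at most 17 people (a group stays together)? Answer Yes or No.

No

Total = 78 people; ⌈78/17⌉ = 5.
At least 5 cabins are required, but only 4 are allowed.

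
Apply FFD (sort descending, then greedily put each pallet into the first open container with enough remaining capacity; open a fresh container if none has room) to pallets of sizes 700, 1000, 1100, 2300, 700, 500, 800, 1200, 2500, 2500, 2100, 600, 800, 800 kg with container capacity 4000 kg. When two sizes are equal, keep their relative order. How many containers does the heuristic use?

5

Sorted descending: 2500, 2500, 2300, 2100, 1200, 1100, 1000, 800, 800, 800, 700, 700, 600, 500.
  2500 → container 1 (new)  [load 2500/4000]
  2500 → container 2 (new)  [load 2500/4000]
  2300 → container 3 (new)  [load 2300/4000]
  2100 → container 4 (new)  [load 2100/4000]
  1200 → container 1  [load 3700/4000]
  1100 → container 2  [load 3600/4000]
  1000 → container 3  [load 3300/4000]
  800 → container 4  [load 2900/4000]
  800 → container 4  [load 3700/4000]
  800 → container 5 (new)  [load 800/4000]
  700 → container 3  [load 4000/4000]
  700 → container 5  [load 1500/4000]
  600 → container 5  [load 2100/4000]
  500 → container 5  [load 2600/4000]
5 containers opened.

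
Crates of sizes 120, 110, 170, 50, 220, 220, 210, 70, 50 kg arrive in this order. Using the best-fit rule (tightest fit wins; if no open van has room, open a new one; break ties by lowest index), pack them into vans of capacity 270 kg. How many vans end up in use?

  120 → van 1 (new)  [load 120/270]
  110 → van 1  [load 230/270]
  170 → van 2 (new)  [load 170/270]
  50 → van 2  [load 220/270]
  220 → van 3 (new)  [load 220/270]
  220 → van 4 (new)  [load 220/270]
  210 → van 5 (new)  [load 210/270]
  70 → van 6 (new)  [load 70/270]
  50 → van 2  [load 270/270]
6 vans opened.

6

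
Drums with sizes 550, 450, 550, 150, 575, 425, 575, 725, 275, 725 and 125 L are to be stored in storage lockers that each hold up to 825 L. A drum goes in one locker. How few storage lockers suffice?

8

Total = 725 + 725 + 575 + 575 + 550 + 550 + 450 + 425 + 275 + 150 + 125 = 5125 L.
Lower bound: ⌈5125/825⌉ = 7 storage lockers.
Also, 8 drums each exceed 825/2 L, and no two of those can share a locker, so at least 8 storage lockers are needed.
A packing using 8 storage lockers:
  locker 1: 725 = 725
  locker 2: 725 = 725
  locker 3: 575 + 150 = 725
  locker 4: 575 + 125 = 700
  locker 5: 550 + 275 = 825
  locker 6: 550 = 550
  locker 7: 450 = 450
  locker 8: 425 = 425
This matches the lower bound, so 8 is optimal.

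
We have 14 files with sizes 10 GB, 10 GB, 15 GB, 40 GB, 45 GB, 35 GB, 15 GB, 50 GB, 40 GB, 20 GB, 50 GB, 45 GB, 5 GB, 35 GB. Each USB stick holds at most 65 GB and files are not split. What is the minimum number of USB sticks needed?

8

Total = 50 + 50 + 45 + 45 + 40 + 40 + 35 + 35 + 20 + 15 + 15 + 10 + 10 + 5 = 415 GB.
Lower bound: ⌈415/65⌉ = 7 USB sticks.
Also, 8 files each exceed 65/2 GB, and no two of those can share a USB stick, so at least 8 USB sticks are needed.
A packing using 8 USB sticks:
  USB stick 1: 50 + 15 = 65
  USB stick 2: 50 + 15 = 65
  USB stick 3: 45 + 20 = 65
  USB stick 4: 45 + 10 + 10 = 65
  USB stick 5: 40 + 5 = 45
  USB stick 6: 40 = 40
  USB stick 7: 35 = 35
  USB stick 8: 35 = 35
This matches the lower bound, so 8 is optimal.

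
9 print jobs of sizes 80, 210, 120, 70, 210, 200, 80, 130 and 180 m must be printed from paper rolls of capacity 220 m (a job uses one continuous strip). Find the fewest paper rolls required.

7

Total = 210 + 210 + 200 + 180 + 130 + 120 + 80 + 80 + 70 = 1280 m.
Lower bound: ⌈1280/220⌉ = 6 paper rolls.
A packing using 7 paper rolls:
  roll 1: 210 = 210
  roll 2: 210 = 210
  roll 3: 200 = 200
  roll 4: 180 = 180
  roll 5: 130 + 80 = 210
  roll 6: 120 + 80 = 200
  roll 7: 70 = 70
No arrangement into 6 paper rolls stays within capacity, so 7 is optimal.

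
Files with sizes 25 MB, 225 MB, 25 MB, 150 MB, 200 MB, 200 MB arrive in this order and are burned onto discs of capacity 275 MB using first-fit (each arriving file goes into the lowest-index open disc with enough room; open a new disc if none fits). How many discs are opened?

  25 → disc 1 (new)  [load 25/275]
  225 → disc 1  [load 250/275]
  25 → disc 1  [load 275/275]
  150 → disc 2 (new)  [load 150/275]
  200 → disc 3 (new)  [load 200/275]
  200 → disc 4 (new)  [load 200/275]
4 discs opened.

4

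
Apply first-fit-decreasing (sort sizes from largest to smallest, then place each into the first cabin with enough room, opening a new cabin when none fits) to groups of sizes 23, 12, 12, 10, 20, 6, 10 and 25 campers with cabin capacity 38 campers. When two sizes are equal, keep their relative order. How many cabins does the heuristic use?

4

Sorted descending: 25, 23, 20, 12, 12, 10, 10, 6.
  25 → cabin 1 (new)  [load 25/38]
  23 → cabin 2 (new)  [load 23/38]
  20 → cabin 3 (new)  [load 20/38]
  12 → cabin 1  [load 37/38]
  12 → cabin 2  [load 35/38]
  10 → cabin 3  [load 30/38]
  10 → cabin 4 (new)  [load 10/38]
  6 → cabin 3  [load 36/38]
4 cabins opened.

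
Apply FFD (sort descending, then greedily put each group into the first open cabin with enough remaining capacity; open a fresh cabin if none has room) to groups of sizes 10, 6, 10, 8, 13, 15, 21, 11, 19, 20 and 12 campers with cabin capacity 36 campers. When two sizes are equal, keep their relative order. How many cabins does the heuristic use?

Sorted descending: 21, 20, 19, 15, 13, 12, 11, 10, 10, 8, 6.
  21 → cabin 1 (new)  [load 21/36]
  20 → cabin 2 (new)  [load 20/36]
  19 → cabin 3 (new)  [load 19/36]
  15 → cabin 1  [load 36/36]
  13 → cabin 2  [load 33/36]
  12 → cabin 3  [load 31/36]
  11 → cabin 4 (new)  [load 11/36]
  10 → cabin 4  [load 21/36]
  10 → cabin 4  [load 31/36]
  8 → cabin 5 (new)  [load 8/36]
  6 → cabin 5  [load 14/36]
5 cabins opened.

5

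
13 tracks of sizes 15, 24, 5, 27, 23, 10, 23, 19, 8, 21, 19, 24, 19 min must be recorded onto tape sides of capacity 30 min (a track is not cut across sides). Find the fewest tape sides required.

Total = 27 + 24 + 24 + 23 + 23 + 21 + 19 + 19 + 19 + 15 + 10 + 8 + 5 = 237 min.
Lower bound: ⌈237/30⌉ = 8 tape sides.
Also, 9 tracks each exceed 15 min, and no two of those can share a side, so at least 9 tape sides are needed.
A packing using 10 tape sides:
  side 1: 27 = 27
  side 2: 24 + 5 = 29
  side 3: 24 = 24
  side 4: 23 = 23
  side 5: 23 = 23
  side 6: 21 + 8 = 29
  side 7: 19 + 10 = 29
  side 8: 19 = 19
  side 9: 19 = 19
  side 10: 15 = 15
No arrangement into 9 tape sides stays within capacity, so 10 is optimal.

10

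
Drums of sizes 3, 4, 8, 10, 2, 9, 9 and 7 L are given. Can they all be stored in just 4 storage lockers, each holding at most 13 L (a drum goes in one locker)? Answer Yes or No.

Total = 52 L; ⌈52/13⌉ = 4.
5 drums each exceed half the capacity and cannot share a locker, forcing at least 5 storage lockers.
At least 5 storage lockers are required, but only 4 are allowed.

No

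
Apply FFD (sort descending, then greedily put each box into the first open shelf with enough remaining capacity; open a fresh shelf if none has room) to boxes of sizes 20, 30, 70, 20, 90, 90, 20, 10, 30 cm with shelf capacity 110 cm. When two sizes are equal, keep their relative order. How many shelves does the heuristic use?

Sorted descending: 90, 90, 70, 30, 30, 20, 20, 20, 10.
  90 → shelf 1 (new)  [load 90/110]
  90 → shelf 2 (new)  [load 90/110]
  70 → shelf 3 (new)  [load 70/110]
  30 → shelf 3  [load 100/110]
  30 → shelf 4 (new)  [load 30/110]
  20 → shelf 1  [load 110/110]
  20 → shelf 2  [load 110/110]
  20 → shelf 4  [load 50/110]
  10 → shelf 3  [load 110/110]
4 shelves opened.

4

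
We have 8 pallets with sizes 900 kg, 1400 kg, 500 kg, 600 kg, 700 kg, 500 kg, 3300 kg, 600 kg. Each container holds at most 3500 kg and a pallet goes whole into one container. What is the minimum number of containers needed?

3

Total = 3300 + 1400 + 900 + 700 + 600 + 600 + 500 + 500 = 8500 kg.
Lower bound: ⌈8500/3500⌉ = 3 containers.
A packing using 3 containers:
  container 1: 3300 = 3300
  container 2: 1400 + 900 + 700 + 500 = 3500
  container 3: 600 + 600 + 500 = 1700
This matches the lower bound, so 3 is optimal.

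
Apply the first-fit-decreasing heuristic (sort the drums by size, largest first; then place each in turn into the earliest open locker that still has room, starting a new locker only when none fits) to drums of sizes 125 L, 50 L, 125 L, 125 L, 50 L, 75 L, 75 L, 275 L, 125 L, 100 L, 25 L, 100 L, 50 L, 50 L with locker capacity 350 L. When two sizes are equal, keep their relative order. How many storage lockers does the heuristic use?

4

Sorted descending: 275, 125, 125, 125, 125, 100, 100, 75, 75, 50, 50, 50, 50, 25.
  275 → locker 1 (new)  [load 275/350]
  125 → locker 2 (new)  [load 125/350]
  125 → locker 2  [load 250/350]
  125 → locker 3 (new)  [load 125/350]
  125 → locker 3  [load 250/350]
  100 → locker 2  [load 350/350]
  100 → locker 3  [load 350/350]
  75 → locker 1  [load 350/350]
  75 → locker 4 (new)  [load 75/350]
  50 → locker 4  [load 125/350]
  50 → locker 4  [load 175/350]
  50 → locker 4  [load 225/350]
  50 → locker 4  [load 275/350]
  25 → locker 4  [load 300/350]
4 storage lockers opened.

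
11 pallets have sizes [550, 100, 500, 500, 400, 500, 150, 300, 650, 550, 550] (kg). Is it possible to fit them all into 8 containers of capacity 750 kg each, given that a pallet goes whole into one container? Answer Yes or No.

Yes

A valid assignment using 8 containers:
  container 1: 650 + 100 = 750
  container 2: 550 + 150 = 700
  container 3: 550 = 550
  container 4: 550 = 550
  container 5: 500 = 500
  container 6: 500 = 500
  container 7: 500 = 500
  container 8: 400 + 300 = 700
Every load is within 750 kg, so 8 containers suffice.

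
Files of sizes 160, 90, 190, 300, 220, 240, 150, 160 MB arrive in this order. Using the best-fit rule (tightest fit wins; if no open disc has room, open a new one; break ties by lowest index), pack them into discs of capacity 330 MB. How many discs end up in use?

6

  160 → disc 1 (new)  [load 160/330]
  90 → disc 1  [load 250/330]
  190 → disc 2 (new)  [load 190/330]
  300 → disc 3 (new)  [load 300/330]
  220 → disc 4 (new)  [load 220/330]
  240 → disc 5 (new)  [load 240/330]
  150 → disc 6 (new)  [load 150/330]
  160 → disc 6  [load 310/330]
6 discs opened.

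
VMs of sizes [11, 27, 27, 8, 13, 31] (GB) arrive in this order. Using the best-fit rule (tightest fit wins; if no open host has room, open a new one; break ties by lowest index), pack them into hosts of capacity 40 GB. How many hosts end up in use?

4

  11 → host 1 (new)  [load 11/40]
  27 → host 1  [load 38/40]
  27 → host 2 (new)  [load 27/40]
  8 → host 2  [load 35/40]
  13 → host 3 (new)  [load 13/40]
  31 → host 4 (new)  [load 31/40]
4 hosts opened.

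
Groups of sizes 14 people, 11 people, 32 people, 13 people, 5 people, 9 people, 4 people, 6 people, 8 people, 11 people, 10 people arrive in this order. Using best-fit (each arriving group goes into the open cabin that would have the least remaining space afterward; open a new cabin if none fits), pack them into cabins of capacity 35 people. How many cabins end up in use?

4

  14 → cabin 1 (new)  [load 14/35]
  11 → cabin 1  [load 25/35]
  32 → cabin 2 (new)  [load 32/35]
  13 → cabin 3 (new)  [load 13/35]
  5 → cabin 1  [load 30/35]
  9 → cabin 3  [load 22/35]
  4 → cabin 1  [load 34/35]
  6 → cabin 3  [load 28/35]
  8 → cabin 4 (new)  [load 8/35]
  11 → cabin 4  [load 19/35]
  10 → cabin 4  [load 29/35]
4 cabins opened.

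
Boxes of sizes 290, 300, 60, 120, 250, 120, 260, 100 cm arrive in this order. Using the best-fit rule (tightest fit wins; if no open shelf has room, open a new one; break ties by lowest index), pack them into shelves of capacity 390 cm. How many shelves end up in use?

  290 → shelf 1 (new)  [load 290/390]
  300 → shelf 2 (new)  [load 300/390]
  60 → shelf 2  [load 360/390]
  120 → shelf 3 (new)  [load 120/390]
  250 → shelf 3  [load 370/390]
  120 → shelf 4 (new)  [load 120/390]
  260 → shelf 4  [load 380/390]
  100 → shelf 1  [load 390/390]
4 shelves opened.

4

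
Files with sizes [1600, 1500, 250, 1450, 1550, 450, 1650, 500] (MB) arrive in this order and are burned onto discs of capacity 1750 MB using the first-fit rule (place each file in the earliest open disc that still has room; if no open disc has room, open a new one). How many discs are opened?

  1600 → disc 1 (new)  [load 1600/1750]
  1500 → disc 2 (new)  [load 1500/1750]
  250 → disc 2  [load 1750/1750]
  1450 → disc 3 (new)  [load 1450/1750]
  1550 → disc 4 (new)  [load 1550/1750]
  450 → disc 5 (new)  [load 450/1750]
  1650 → disc 6 (new)  [load 1650/1750]
  500 → disc 5  [load 950/1750]
6 discs opened.

6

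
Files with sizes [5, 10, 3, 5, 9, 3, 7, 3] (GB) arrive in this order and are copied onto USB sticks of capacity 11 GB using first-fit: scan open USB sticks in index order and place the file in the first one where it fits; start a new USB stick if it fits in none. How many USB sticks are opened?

5

  5 → USB stick 1 (new)  [load 5/11]
  10 → USB stick 2 (new)  [load 10/11]
  3 → USB stick 1  [load 8/11]
  5 → USB stick 3 (new)  [load 5/11]
  9 → USB stick 4 (new)  [load 9/11]
  3 → USB stick 1  [load 11/11]
  7 → USB stick 5 (new)  [load 7/11]
  3 → USB stick 3  [load 8/11]
5 USB sticks opened.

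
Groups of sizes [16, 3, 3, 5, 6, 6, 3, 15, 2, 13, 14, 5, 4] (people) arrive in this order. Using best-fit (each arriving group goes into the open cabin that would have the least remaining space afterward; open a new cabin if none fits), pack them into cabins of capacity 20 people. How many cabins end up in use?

5

  16 → cabin 1 (new)  [load 16/20]
  3 → cabin 1  [load 19/20]
  3 → cabin 2 (new)  [load 3/20]
  5 → cabin 2  [load 8/20]
  6 → cabin 2  [load 14/20]
  6 → cabin 2  [load 20/20]
  3 → cabin 3 (new)  [load 3/20]
  15 → cabin 3  [load 18/20]
  2 → cabin 3  [load 20/20]
  13 → cabin 4 (new)  [load 13/20]
  14 → cabin 5 (new)  [load 14/20]
  5 → cabin 5  [load 19/20]
  4 → cabin 4  [load 17/20]
5 cabins opened.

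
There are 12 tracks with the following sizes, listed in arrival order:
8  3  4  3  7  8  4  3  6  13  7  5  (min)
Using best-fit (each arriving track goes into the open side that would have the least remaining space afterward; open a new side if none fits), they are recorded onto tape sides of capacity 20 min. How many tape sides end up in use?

  8 → side 1 (new)  [load 8/20]
  3 → side 1  [load 11/20]
  4 → side 1  [load 15/20]
  3 → side 1  [load 18/20]
  7 → side 2 (new)  [load 7/20]
  8 → side 2  [load 15/20]
  4 → side 2  [load 19/20]
  3 → side 3 (new)  [load 3/20]
  6 → side 3  [load 9/20]
  13 → side 4 (new)  [load 13/20]
  7 → side 4  [load 20/20]
  5 → side 3  [load 14/20]
4 tape sides opened.

4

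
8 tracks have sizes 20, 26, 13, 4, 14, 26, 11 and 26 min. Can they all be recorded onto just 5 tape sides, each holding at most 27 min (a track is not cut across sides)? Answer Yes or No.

Total = 140 min; ⌈140/27⌉ = 6.
At least 6 tape sides are required, but only 5 are allowed.

No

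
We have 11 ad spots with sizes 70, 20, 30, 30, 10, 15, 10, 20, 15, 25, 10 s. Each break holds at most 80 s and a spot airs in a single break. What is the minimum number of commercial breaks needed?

4

Total = 70 + 30 + 30 + 25 + 20 + 20 + 15 + 15 + 10 + 10 + 10 = 255 s.
Lower bound: ⌈255/80⌉ = 4 commercial breaks.
A packing using 4 commercial breaks:
  break 1: 70 + 10 = 80
  break 2: 30 + 30 + 20 = 80
  break 3: 25 + 20 + 15 + 15 = 75
  break 4: 10 + 10 = 20
This matches the lower bound, so 4 is optimal.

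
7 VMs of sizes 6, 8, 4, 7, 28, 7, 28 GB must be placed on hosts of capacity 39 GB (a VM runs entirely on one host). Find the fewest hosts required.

3

Total = 28 + 28 + 8 + 7 + 7 + 6 + 4 = 88 GB.
Lower bound: ⌈88/39⌉ = 3 hosts.
A packing using 3 hosts:
  host 1: 28 + 8 = 36
  host 2: 28 + 7 + 4 = 39
  host 3: 7 + 6 = 13
This matches the lower bound, so 3 is optimal.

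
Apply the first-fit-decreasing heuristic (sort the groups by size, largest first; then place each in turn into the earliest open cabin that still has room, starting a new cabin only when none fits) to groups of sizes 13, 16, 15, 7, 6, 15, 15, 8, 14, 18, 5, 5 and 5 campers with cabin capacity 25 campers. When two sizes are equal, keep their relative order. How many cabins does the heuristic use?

Sorted descending: 18, 16, 15, 15, 15, 14, 13, 8, 7, 6, 5, 5, 5.
  18 → cabin 1 (new)  [load 18/25]
  16 → cabin 2 (new)  [load 16/25]
  15 → cabin 3 (new)  [load 15/25]
  15 → cabin 4 (new)  [load 15/25]
  15 → cabin 5 (new)  [load 15/25]
  14 → cabin 6 (new)  [load 14/25]
  13 → cabin 7 (new)  [load 13/25]
  8 → cabin 2  [load 24/25]
  7 → cabin 1  [load 25/25]
  6 → cabin 3  [load 21/25]
  5 → cabin 4  [load 20/25]
  5 → cabin 4  [load 25/25]
  5 → cabin 5  [load 20/25]
7 cabins opened.

7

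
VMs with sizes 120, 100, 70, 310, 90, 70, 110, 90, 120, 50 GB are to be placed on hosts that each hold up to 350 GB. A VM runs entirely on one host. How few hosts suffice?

Total = 310 + 120 + 120 + 110 + 100 + 90 + 90 + 70 + 70 + 50 = 1130 GB.
Lower bound: ⌈1130/350⌉ = 4 hosts.
A packing using 4 hosts:
  host 1: 310 = 310
  host 2: 120 + 120 + 110 = 350
  host 3: 100 + 90 + 90 + 70 = 350
  host 4: 70 + 50 = 120
This matches the lower bound, so 4 is optimal.

4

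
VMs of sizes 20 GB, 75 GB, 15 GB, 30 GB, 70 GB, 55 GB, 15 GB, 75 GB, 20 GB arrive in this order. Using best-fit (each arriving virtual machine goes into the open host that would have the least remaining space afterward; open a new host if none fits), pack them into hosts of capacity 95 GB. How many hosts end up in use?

5

  20 → host 1 (new)  [load 20/95]
  75 → host 1  [load 95/95]
  15 → host 2 (new)  [load 15/95]
  30 → host 2  [load 45/95]
  70 → host 3 (new)  [load 70/95]
  55 → host 4 (new)  [load 55/95]
  15 → host 3  [load 85/95]
  75 → host 5 (new)  [load 75/95]
  20 → host 5  [load 95/95]
5 hosts opened.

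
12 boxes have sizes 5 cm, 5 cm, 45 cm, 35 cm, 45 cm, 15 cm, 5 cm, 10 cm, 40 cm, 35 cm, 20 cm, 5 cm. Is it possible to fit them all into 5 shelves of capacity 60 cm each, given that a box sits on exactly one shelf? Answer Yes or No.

Yes

A valid assignment using 5 shelves:
  shelf 1: 45 + 15 = 60
  shelf 2: 45 + 10 + 5 = 60
  shelf 3: 40 + 20 = 60
  shelf 4: 35 + 5 + 5 + 5 = 50
  shelf 5: 35 = 35
Every load is within 60 cm, so 5 shelves suffice.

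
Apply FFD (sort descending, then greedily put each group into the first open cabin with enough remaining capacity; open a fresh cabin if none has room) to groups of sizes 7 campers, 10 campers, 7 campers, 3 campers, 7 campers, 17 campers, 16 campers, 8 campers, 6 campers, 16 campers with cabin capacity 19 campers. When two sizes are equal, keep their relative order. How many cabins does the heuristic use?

6

Sorted descending: 17, 16, 16, 10, 8, 7, 7, 7, 6, 3.
  17 → cabin 1 (new)  [load 17/19]
  16 → cabin 2 (new)  [load 16/19]
  16 → cabin 3 (new)  [load 16/19]
  10 → cabin 4 (new)  [load 10/19]
  8 → cabin 4  [load 18/19]
  7 → cabin 5 (new)  [load 7/19]
  7 → cabin 5  [load 14/19]
  7 → cabin 6 (new)  [load 7/19]
  6 → cabin 6  [load 13/19]
  3 → cabin 2  [load 19/19]
6 cabins opened.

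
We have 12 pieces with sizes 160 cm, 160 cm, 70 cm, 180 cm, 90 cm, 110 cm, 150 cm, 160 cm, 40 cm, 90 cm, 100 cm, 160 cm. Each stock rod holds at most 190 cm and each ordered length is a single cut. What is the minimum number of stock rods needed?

Total = 180 + 160 + 160 + 160 + 160 + 150 + 110 + 100 + 90 + 90 + 70 + 40 = 1470 cm.
Lower bound: ⌈1470/190⌉ = 8 stock rods.
A packing using 9 stock rods:
  stock rod 1: 180 = 180
  stock rod 2: 160 = 160
  stock rod 3: 160 = 160
  stock rod 4: 160 = 160
  stock rod 5: 160 = 160
  stock rod 6: 150 + 40 = 190
  stock rod 7: 110 + 70 = 180
  stock rod 8: 100 + 90 = 190
  stock rod 9: 90 = 90
No arrangement into 8 stock rods stays within capacity, so 9 is optimal.

9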